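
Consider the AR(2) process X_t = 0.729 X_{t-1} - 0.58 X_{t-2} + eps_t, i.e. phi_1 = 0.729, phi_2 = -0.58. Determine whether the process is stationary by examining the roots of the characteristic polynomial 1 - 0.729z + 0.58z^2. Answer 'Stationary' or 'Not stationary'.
\text{Stationary}

The AR(p) characteristic polynomial is P(z) = 1 - 0.729z + 0.58z^2.
Stationarity requires all roots to lie outside the unit circle, i.e. |z| > 1 for every root.
Set 1 + (-0.729) z + (0.58) z^2 = 0, i.e. a z^2 + b z + c = 0 with a = 0.58, b = -0.729, c = 1.
Discriminant D = b^2 - 4ac = (-0.729)^2 - 4*(0.58)*1 = 0.531441 - (2.32) = -1.788559.
D < 0, so the roots are the complex-conjugate pair z = (-b +/- i sqrt(-D)) / (2a) = 0.6284 +/- 1.1529i.
For a conjugate pair |z|^2 = z * conj(z) = (product of roots) = c/a = 1/(0.58) = 1.724138, so |z| = sqrt(1.724138) = 1.3131 for both roots.
Moduli of all roots: 1.3131, 1.3131.
All moduli strictly greater than 1? Yes.
Verdict: Stationary.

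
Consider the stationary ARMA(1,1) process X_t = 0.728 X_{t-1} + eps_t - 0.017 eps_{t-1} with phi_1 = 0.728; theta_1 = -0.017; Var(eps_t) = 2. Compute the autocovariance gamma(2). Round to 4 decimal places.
\gamma(2) = 2.1753

Multiply the model equation by X_{t-k} and take expectations. With theta_0 = psi_0 = 1 and psi_j the MA(infinity) weights, this gives
  gamma(k) - sum_i phi_i gamma(k-i) = c_k,
  c_k = sigma^2 * sum_{j=k..q} theta_j psi_{j-k}   (c_k = 0 for k > q),
using gamma(-m) = gamma(m).
psi-weights needed (psi_j = theta_j + sum_i phi_i psi_{j-i}):
  psi_1 = theta_1 + phi_1 = -0.017 + (0.728) = 0.711
Right-hand sides:
  c_0 = sigma^2 (1 + theta_1 psi_1) = 2 * (1 + (-0.017)(0.711)) = 2 * 0.987913 = 1.975826
  c_1 = sigma^2 theta_1 = 2 * (-0.017) = -0.034
  c_2 = 0
Equations for k = 0 and k = 1 (AR order 1):
  gamma(0) = phi_1 gamma(1) + c_0
  gamma(1) = phi_1 gamma(0) + c_1
Substituting the second into the first: gamma(0) (1 - phi_1^2) = c_0 + phi_1 c_1, so
  gamma(0) = (c_0 + phi_1 c_1) / (1 - phi_1^2) = (1.975826 + (0.728)(-0.034)) / (1 - (0.728)^2) = 1.951074 / 0.470016 = 4.15108.
  gamma(1) = phi_1 gamma(0) + c_1 = (0.728)(4.15108) + (-0.034) = 2.987986.
For k = 2 (> q): gamma(2) = phi_1 gamma(1) = (0.728)(2.987986) = 2.175254.
Therefore gamma(2) = 2.1753 (to 4 decimal places).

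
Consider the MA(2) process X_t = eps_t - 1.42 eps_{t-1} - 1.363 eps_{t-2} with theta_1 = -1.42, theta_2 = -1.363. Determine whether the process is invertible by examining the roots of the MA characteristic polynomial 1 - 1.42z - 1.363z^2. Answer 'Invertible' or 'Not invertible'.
\text{Not invertible}

The MA(q) characteristic polynomial is P(z) = 1 - 1.42z - 1.363z^2.
Invertibility requires all roots to lie outside the unit circle, i.e. |z| > 1 for every root.
Set 1 + (-1.42) z + (-1.363) z^2 = 0, i.e. a z^2 + b z + c = 0 with a = -1.363, b = -1.42, c = 1.
Discriminant D = b^2 - 4ac = (-1.42)^2 - 4*(-1.363)*1 = 2.0164 - (-5.452) = 7.4684.
D >= 0, so the roots are real: z = (-b +/- sqrt(D)) / (2a) = (1.42 +/- 2.732837) / (-2.726).
  z_1 = (1.42 + 2.732837) / (-2.726) = -1.5234,   |z_1| = 1.5234.
  z_2 = (1.42 - 2.732837) / (-2.726) = 0.4816,   |z_2| = 0.4816.
Moduli of all roots: 1.5234, 0.4816.
All moduli strictly greater than 1? No.
Verdict: Not invertible.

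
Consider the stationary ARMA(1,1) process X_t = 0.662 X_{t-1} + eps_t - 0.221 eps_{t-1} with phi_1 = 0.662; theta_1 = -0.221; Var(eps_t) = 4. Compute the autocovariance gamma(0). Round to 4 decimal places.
\gamma(0) = 5.3848

Multiply the model equation by X_{t-k} and take expectations. With theta_0 = psi_0 = 1 and psi_j the MA(infinity) weights, this gives
  gamma(k) - sum_i phi_i gamma(k-i) = c_k,
  c_k = sigma^2 * sum_{j=k..q} theta_j psi_{j-k}   (c_k = 0 for k > q),
using gamma(-m) = gamma(m).
psi-weights needed (psi_j = theta_j + sum_i phi_i psi_{j-i}):
  psi_1 = theta_1 + phi_1 = -0.221 + (0.662) = 0.441
Right-hand sides:
  c_0 = sigma^2 (1 + theta_1 psi_1) = 4 * (1 + (-0.221)(0.441)) = 4 * 0.902539 = 3.610156
  c_1 = sigma^2 theta_1 = 4 * (-0.221) = -0.884
  c_2 = 0
Equations for k = 0 and k = 1 (AR order 1):
  gamma(0) = phi_1 gamma(1) + c_0
  gamma(1) = phi_1 gamma(0) + c_1
Substituting the second into the first: gamma(0) (1 - phi_1^2) = c_0 + phi_1 c_1, so
  gamma(0) = (c_0 + phi_1 c_1) / (1 - phi_1^2) = (3.610156 + (0.662)(-0.884)) / (1 - (0.662)^2) = 3.024948 / 0.561756 = 5.384808.
Therefore gamma(0) = 5.3848 (to 4 decimal places).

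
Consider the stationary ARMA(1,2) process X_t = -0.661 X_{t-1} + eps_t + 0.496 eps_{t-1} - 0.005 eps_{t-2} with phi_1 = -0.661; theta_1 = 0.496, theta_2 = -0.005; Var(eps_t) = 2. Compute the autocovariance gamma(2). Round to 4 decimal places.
\gamma(2) = 0.2476

Multiply the model equation by X_{t-k} and take expectations. With theta_0 = psi_0 = 1 and psi_j the MA(infinity) weights, this gives
  gamma(k) - sum_i phi_i gamma(k-i) = c_k,
  c_k = sigma^2 * sum_{j=k..q} theta_j psi_{j-k}   (c_k = 0 for k > q),
using gamma(-m) = gamma(m).
psi-weights needed (psi_j = theta_j + sum_i phi_i psi_{j-i}):
  psi_1 = theta_1 + phi_1 = 0.496 + (-0.661) = -0.165
  psi_2 = theta_2 + phi_1 psi_1 = -0.005 + (-0.661)(-0.165) = 0.104065
Right-hand sides:
  c_0 = sigma^2 (1 + theta_1 psi_1 + theta_2 psi_2) = 2 * (1 + (0.496)(-0.165) + (-0.005)(0.104065)) = 2 * 0.91764 = 1.835279
  c_1 = sigma^2 (theta_1 + theta_2 psi_1) = 2 * (0.496 + (-0.005)(-0.165)) = 0.99365
  c_2 = sigma^2 theta_2 = 2 * (-0.005) = -0.01
Equations for k = 0 and k = 1 (AR order 1):
  gamma(0) = phi_1 gamma(1) + c_0
  gamma(1) = phi_1 gamma(0) + c_1
Substituting the second into the first: gamma(0) (1 - phi_1^2) = c_0 + phi_1 c_1, so
  gamma(0) = (c_0 + phi_1 c_1) / (1 - phi_1^2) = (1.835279 + (-0.661)(0.99365)) / (1 - (-0.661)^2) = 1.178477 / 0.563079 = 2.092915.
  gamma(1) = phi_1 gamma(0) + c_1 = (-0.661)(2.092915) + (0.99365) = -0.389767.
For k = 2: gamma(2) = phi_1 gamma(1) + c_2
  = (-0.661)(-0.389767) + (-0.01) = 0.247636.
Therefore gamma(2) = 0.2476 (to 4 decimal places).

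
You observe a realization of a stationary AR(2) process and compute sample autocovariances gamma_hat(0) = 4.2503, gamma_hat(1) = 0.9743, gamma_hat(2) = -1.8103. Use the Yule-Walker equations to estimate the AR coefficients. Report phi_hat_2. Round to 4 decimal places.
\hat\phi_{2} = -0.5050

The Yule-Walker equations for an AR(p) process read, in matrix form,
  Gamma_p phi = r_p,   with   (Gamma_p)_{ij} = gamma(|i - j|),
                       (r_p)_i = gamma(i),   i,j = 1..p.
Substitute the sample gammas (Toeplitz matrix and right-hand side of size 2):
  Gamma_p = [[4.2503, 0.9743], [0.9743, 4.2503]]
  r_p     = [0.9743, -1.8103]
Written out:
  4.2503 phi_1 + 0.9743 phi_2 = 0.9743
  0.9743 phi_1 + 4.2503 phi_2 = -1.8103
Solve by Cramer's rule:
  det = gamma(0)^2 - gamma(1)^2 = (4.2503)^2 - (0.9743)^2 = 18.06505009 - 0.94926049 = 17.1157896
  phi_hat_1 = [gamma(1) gamma(0) - gamma(1) gamma(2)] / det = [(0.9743)(4.2503) - (0.9743)(-1.8103)] / 17.1157896 = 5.90484258 / 17.1157896 = 0.345
  phi_hat_2 = [gamma(0) gamma(2) - gamma(1)^2] / det = [(4.2503)(-1.8103) - (0.9743)^2] / 17.1157896 = -8.64357858 / 17.1157896 = -0.505
So phi_hat = [0.3450, -0.5050].
Therefore phi_hat_2 = -0.5050.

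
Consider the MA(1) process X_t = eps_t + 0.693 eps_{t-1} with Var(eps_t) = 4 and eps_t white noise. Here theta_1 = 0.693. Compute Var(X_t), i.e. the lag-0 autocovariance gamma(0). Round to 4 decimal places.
\gamma(0) = 5.9210

For an MA(q) process X_t = eps_t + sum_i theta_i eps_{t-i} with
Var(eps_t) = sigma^2, the variance is
  gamma(0) = sigma^2 * (1 + sum_i theta_i^2).
  sum_i theta_i^2 = (0.693)^2 = 0.480249.
  gamma(0) = 4 * (1 + 0.480249) = 4 * 1.480249 = 5.920996, which rounds to 5.9210.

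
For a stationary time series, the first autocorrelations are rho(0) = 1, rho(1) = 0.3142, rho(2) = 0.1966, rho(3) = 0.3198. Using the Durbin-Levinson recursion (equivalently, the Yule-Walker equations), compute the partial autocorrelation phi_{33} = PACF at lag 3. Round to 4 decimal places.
\phi_{33} = 0.2589

The PACF at lag k is phi_{kk}, the last component of the solution
to the Yule-Walker system G_k phi = r_k where
  (G_k)_{ij} = rho(|i - j|), (r_k)_i = rho(i), i,j = 1..k.
Equivalently, Durbin-Levinson gives phi_{kk} iteratively:
  phi_{11} = rho(1)
  phi_{kk} = [rho(k) - sum_{j=1..k-1} phi_{k-1,j} rho(k-j)]
            / [1 - sum_{j=1..k-1} phi_{k-1,j} rho(j)],
  phi_{k,j} = phi_{k-1,j} - phi_{kk} phi_{k-1,k-j},  j = 1..k-1.
Step k = 1:
  phi_11 = rho(1) = 0.3142.
Step k = 2:
  phi_22 = [rho(2) - phi_11 rho(1)] / [1 - phi_11 rho(1)] = [0.1966 - (0.3142)(0.3142)] / [1 - (0.3142)(0.3142)]
         = 0.09787836 / 0.90127836 = 0.108599.
  Update: phi_21 = phi_11 - phi_22 phi_11 = 0.3142 - (0.108599)(0.3142) = 0.280078.
Step k = 3:
  phi_33 = [rho(3) - phi_21 rho(2) - phi_22 rho(1)] / [1 - phi_21 rho(1) - phi_22 rho(2)]
    numerator   = 0.3198 - (0.280078)(0.1966) - (0.108599)(0.3142) = 0.2306147
    denominator = 1 - (0.280078)(0.3142) - (0.108599)(0.1966) = 0.89064882
  phi_33 = 0.2306147 / 0.89064882 = 0.2589.
Therefore phi_{33} = 0.2589.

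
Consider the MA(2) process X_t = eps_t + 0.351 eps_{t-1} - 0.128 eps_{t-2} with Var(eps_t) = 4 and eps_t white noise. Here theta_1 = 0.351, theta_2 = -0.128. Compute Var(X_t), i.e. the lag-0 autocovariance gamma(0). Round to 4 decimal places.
\gamma(0) = 4.5583

For an MA(q) process X_t = eps_t + sum_i theta_i eps_{t-i} with
Var(eps_t) = sigma^2, the variance is
  gamma(0) = sigma^2 * (1 + sum_i theta_i^2).
  sum_i theta_i^2 = (0.351)^2 + (-0.128)^2 = 0.123201 + 0.016384 = 0.139585.
  gamma(0) = 4 * (1 + 0.139585) = 4 * 1.139585 = 4.55834, which rounds to 4.5583.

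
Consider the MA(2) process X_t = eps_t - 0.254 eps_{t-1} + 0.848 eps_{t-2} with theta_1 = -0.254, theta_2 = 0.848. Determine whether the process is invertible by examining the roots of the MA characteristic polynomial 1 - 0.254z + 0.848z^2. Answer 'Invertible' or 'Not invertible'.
\text{Invertible}

The MA(q) characteristic polynomial is P(z) = 1 - 0.254z + 0.848z^2.
Invertibility requires all roots to lie outside the unit circle, i.e. |z| > 1 for every root.
Set 1 + (-0.254) z + (0.848) z^2 = 0, i.e. a z^2 + b z + c = 0 with a = 0.848, b = -0.254, c = 1.
Discriminant D = b^2 - 4ac = (-0.254)^2 - 4*(0.848)*1 = 0.064516 - (3.392) = -3.327484.
D < 0, so the roots are the complex-conjugate pair z = (-b +/- i sqrt(-D)) / (2a) = 0.1498 +/- 1.0756i.
For a conjugate pair |z|^2 = z * conj(z) = (product of roots) = c/a = 1/(0.848) = 1.179245, so |z| = sqrt(1.179245) = 1.0859 for both roots.
Moduli of all roots: 1.0859, 1.0859.
All moduli strictly greater than 1? Yes.
Verdict: Invertible.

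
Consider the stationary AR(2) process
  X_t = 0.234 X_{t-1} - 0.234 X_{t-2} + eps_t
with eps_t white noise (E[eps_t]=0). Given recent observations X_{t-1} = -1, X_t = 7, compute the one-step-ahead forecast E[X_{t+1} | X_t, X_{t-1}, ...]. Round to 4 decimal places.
E[X_{t+1} \mid \mathcal F_t] = 1.8720

For an AR(p) model X_t = c + sum_i phi_i X_{t-i} + eps_t, the
one-step-ahead conditional mean is
  E[X_{t+1} | X_t, ...] = c + sum_i phi_i X_{t+1-i}.
Substitute known values:
  E[X_{t+1} | ...] = (0.234) * (7) + (-0.234) * (-1)
                   = 1.8720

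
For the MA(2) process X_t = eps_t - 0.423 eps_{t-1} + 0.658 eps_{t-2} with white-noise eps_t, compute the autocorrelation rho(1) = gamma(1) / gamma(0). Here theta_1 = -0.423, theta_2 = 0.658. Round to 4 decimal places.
\rho(1) = -0.4351

For an MA(q) process with theta_0 = 1, the autocovariance is
  gamma(k) = sigma^2 * sum_{i=0..q-k} theta_i * theta_{i+k},
and rho(k) = gamma(k) / gamma(0). Sigma^2 cancels.
  numerator   = (1)*(-0.423) + (-0.423)*(0.658) = -0.701334.
  denominator = (1)^2 + (-0.423)^2 + (0.658)^2 = 1.611893.
  rho(1) = -0.701334 / 1.611893 = -0.4351.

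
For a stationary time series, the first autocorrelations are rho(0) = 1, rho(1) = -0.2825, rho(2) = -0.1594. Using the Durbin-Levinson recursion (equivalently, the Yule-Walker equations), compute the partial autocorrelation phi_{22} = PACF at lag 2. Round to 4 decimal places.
\phi_{22} = -0.2600

The PACF at lag k is phi_{kk}, the last component of the solution
to the Yule-Walker system G_k phi = r_k where
  (G_k)_{ij} = rho(|i - j|), (r_k)_i = rho(i), i,j = 1..k.
Equivalently, Durbin-Levinson gives phi_{kk} iteratively:
  phi_{11} = rho(1)
  phi_{kk} = [rho(k) - sum_{j=1..k-1} phi_{k-1,j} rho(k-j)]
            / [1 - sum_{j=1..k-1} phi_{k-1,j} rho(j)],
  phi_{k,j} = phi_{k-1,j} - phi_{kk} phi_{k-1,k-j},  j = 1..k-1.
Step k = 1:
  phi_11 = rho(1) = -0.2825.
Step k = 2:
  phi_22 = [rho(2) - phi_11 rho(1)] / [1 - phi_11 rho(1)] = [-0.1594 - (-0.2825)(-0.2825)] / [1 - (-0.2825)(-0.2825)]
         = -0.23920625 / 0.92019375 = -0.26.
Therefore phi_{22} = -0.2600.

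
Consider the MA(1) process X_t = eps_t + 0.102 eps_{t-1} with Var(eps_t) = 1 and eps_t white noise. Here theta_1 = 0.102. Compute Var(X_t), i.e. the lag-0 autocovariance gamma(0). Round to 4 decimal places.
\gamma(0) = 1.0104

For an MA(q) process X_t = eps_t + sum_i theta_i eps_{t-i} with
Var(eps_t) = sigma^2, the variance is
  gamma(0) = sigma^2 * (1 + sum_i theta_i^2).
  sum_i theta_i^2 = (0.102)^2 = 0.010404.
  gamma(0) = 1 * (1 + 0.010404) = 1 * 1.010404 = 1.010404, which rounds to 1.0104.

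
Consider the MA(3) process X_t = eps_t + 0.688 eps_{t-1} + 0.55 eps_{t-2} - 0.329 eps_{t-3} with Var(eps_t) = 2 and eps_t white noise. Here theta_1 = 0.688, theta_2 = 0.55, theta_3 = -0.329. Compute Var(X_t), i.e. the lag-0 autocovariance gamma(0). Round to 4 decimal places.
\gamma(0) = 3.7682

For an MA(q) process X_t = eps_t + sum_i theta_i eps_{t-i} with
Var(eps_t) = sigma^2, the variance is
  gamma(0) = sigma^2 * (1 + sum_i theta_i^2).
  sum_i theta_i^2 = (0.688)^2 + (0.55)^2 + (-0.329)^2 = 0.473344 + 0.3025 + 0.108241 = 0.884085.
  gamma(0) = 2 * (1 + 0.884085) = 2 * 1.884085 = 3.76817, which rounds to 3.7682.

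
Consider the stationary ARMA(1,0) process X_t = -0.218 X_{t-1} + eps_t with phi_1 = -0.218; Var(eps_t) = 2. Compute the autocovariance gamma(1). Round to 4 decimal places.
\gamma(1) = -0.4578

Multiply the model equation by X_{t-k} and take expectations. With theta_0 = psi_0 = 1 and psi_j the MA(infinity) weights, this gives
  gamma(k) - sum_i phi_i gamma(k-i) = c_k,
  c_k = sigma^2 * sum_{j=k..q} theta_j psi_{j-k}   (c_k = 0 for k > q),
using gamma(-m) = gamma(m).
Pure AR (q = 0): c_0 = sigma^2 = 2, c_k = 0 for k >= 1.
Equations for k = 0 and k = 1 (AR order 1):
  gamma(0) = phi_1 gamma(1) + c_0
  gamma(1) = phi_1 gamma(0) + c_1
Substituting the second into the first: gamma(0) (1 - phi_1^2) = c_0 + phi_1 c_1, so
  gamma(0) = c_0 / (1 - phi_1^2) = 2 / (1 - (-0.218)^2) = 2 / 0.952476 = 2.09979.
  gamma(1) = phi_1 gamma(0) = (-0.218)(2.09979) = -0.457754.
Therefore gamma(1) = -0.4578 (to 4 decimal places).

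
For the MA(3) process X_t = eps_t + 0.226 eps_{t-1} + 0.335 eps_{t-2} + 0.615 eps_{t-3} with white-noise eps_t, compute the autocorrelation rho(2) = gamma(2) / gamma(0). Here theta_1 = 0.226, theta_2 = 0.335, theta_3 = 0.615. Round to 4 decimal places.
\rho(2) = 0.3075

For an MA(q) process with theta_0 = 1, the autocovariance is
  gamma(k) = sigma^2 * sum_{i=0..q-k} theta_i * theta_{i+k},
and rho(k) = gamma(k) / gamma(0). Sigma^2 cancels.
  numerator   = (1)*(0.335) + (0.226)*(0.615) = 0.47399.
  denominator = (1)^2 + (0.226)^2 + (0.335)^2 + (0.615)^2 = 1.541526.
  rho(2) = 0.47399 / 1.541526 = 0.3075.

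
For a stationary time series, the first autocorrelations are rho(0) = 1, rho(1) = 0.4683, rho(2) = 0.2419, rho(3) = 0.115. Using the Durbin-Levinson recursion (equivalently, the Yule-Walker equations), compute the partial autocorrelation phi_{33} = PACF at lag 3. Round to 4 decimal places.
\phi_{33} = -0.0110

The PACF at lag k is phi_{kk}, the last component of the solution
to the Yule-Walker system G_k phi = r_k where
  (G_k)_{ij} = rho(|i - j|), (r_k)_i = rho(i), i,j = 1..k.
Equivalently, Durbin-Levinson gives phi_{kk} iteratively:
  phi_{11} = rho(1)
  phi_{kk} = [rho(k) - sum_{j=1..k-1} phi_{k-1,j} rho(k-j)]
            / [1 - sum_{j=1..k-1} phi_{k-1,j} rho(j)],
  phi_{k,j} = phi_{k-1,j} - phi_{kk} phi_{k-1,k-j},  j = 1..k-1.
Step k = 1:
  phi_11 = rho(1) = 0.4683.
Step k = 2:
  phi_22 = [rho(2) - phi_11 rho(1)] / [1 - phi_11 rho(1)] = [0.2419 - (0.4683)(0.4683)] / [1 - (0.4683)(0.4683)]
         = 0.02259511 / 0.78069511 = 0.028942.
  Update: phi_21 = phi_11 - phi_22 phi_11 = 0.4683 - (0.028942)(0.4683) = 0.454746.
Step k = 3:
  phi_33 = [rho(3) - phi_21 rho(2) - phi_22 rho(1)] / [1 - phi_21 rho(1) - phi_22 rho(2)]
    numerator   = 0.115 - (0.454746)(0.2419) - (0.028942)(0.4683) = -0.00855681
    denominator = 1 - (0.454746)(0.4683) - (0.028942)(0.2419) = 0.78004116
  phi_33 = -0.00855681 / 0.78004116 = -0.011.
Therefore phi_{33} = -0.0110.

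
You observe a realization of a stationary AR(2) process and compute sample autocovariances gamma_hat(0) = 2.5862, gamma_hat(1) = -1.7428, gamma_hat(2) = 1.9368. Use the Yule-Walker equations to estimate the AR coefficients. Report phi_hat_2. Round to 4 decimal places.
\hat\phi_{2} = 0.5400

The Yule-Walker equations for an AR(p) process read, in matrix form,
  Gamma_p phi = r_p,   with   (Gamma_p)_{ij} = gamma(|i - j|),
                       (r_p)_i = gamma(i),   i,j = 1..p.
Substitute the sample gammas (Toeplitz matrix and right-hand side of size 2):
  Gamma_p = [[2.5862, -1.7428], [-1.7428, 2.5862]]
  r_p     = [-1.7428, 1.9368]
Written out:
  2.5862 phi_1 - 1.7428 phi_2 = -1.7428
  -1.7428 phi_1 + 2.5862 phi_2 = 1.9368
Solve by Cramer's rule:
  det = gamma(0)^2 - gamma(1)^2 = (2.5862)^2 - (-1.7428)^2 = 6.68843044 - 3.03735184 = 3.6510786
  phi_hat_1 = [gamma(1) gamma(0) - gamma(1) gamma(2)] / det = [(-1.7428)(2.5862) - (-1.7428)(1.9368)] / 3.6510786 = -1.13177432 / 3.6510786 = -0.31
  phi_hat_2 = [gamma(0) gamma(2) - gamma(1)^2] / det = [(2.5862)(1.9368) - (-1.7428)^2] / 3.6510786 = 1.97160032 / 3.6510786 = 0.54
So phi_hat = [-0.3100, 0.5400].
Therefore phi_hat_2 = 0.5400.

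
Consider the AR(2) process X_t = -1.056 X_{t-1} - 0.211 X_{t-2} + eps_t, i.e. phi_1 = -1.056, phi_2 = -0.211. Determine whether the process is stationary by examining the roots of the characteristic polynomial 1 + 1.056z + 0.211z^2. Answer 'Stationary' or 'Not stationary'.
\text{Stationary}

The AR(p) characteristic polynomial is P(z) = 1 + 1.056z + 0.211z^2.
Stationarity requires all roots to lie outside the unit circle, i.e. |z| > 1 for every root.
Set 1 + (1.056) z + (0.211) z^2 = 0, i.e. a z^2 + b z + c = 0 with a = 0.211, b = 1.056, c = 1.
Discriminant D = b^2 - 4ac = (1.056)^2 - 4*(0.211)*1 = 1.115136 - (0.844) = 0.271136.
D >= 0, so the roots are real: z = (-b +/- sqrt(D)) / (2a) = (-1.056 +/- 0.520707) / (0.422).
  z_1 = (-1.056 + 0.520707) / (0.422) = -1.2685,   |z_1| = 1.2685.
  z_2 = (-1.056 - 0.520707) / (0.422) = -3.7363,   |z_2| = 3.7363.
Moduli of all roots: 1.2685, 3.7363.
All moduli strictly greater than 1? Yes.
Verdict: Stationary.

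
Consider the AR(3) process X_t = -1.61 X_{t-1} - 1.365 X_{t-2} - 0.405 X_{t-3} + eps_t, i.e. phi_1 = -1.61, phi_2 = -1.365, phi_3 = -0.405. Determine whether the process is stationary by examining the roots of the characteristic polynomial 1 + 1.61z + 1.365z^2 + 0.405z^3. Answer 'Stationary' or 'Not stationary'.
\text{Stationary}

The AR(p) characteristic polynomial is P(z) = 1 + 1.61z + 1.365z^2 + 0.405z^3.
Stationarity requires all roots to lie outside the unit circle, i.e. |z| > 1 for every root.
Degree 3: look for a simple real root z0 first, then factor out (1 - z/z0) and solve the remaining quadratic.
Testing z0 = -2: P(-2) = 1 + (1.61)(-2) + (1.365)(-2)^2 + (0.405)(-2)^3
  = 1 + (-3.22) + (5.46) + (-3.24) = 0.  So z_0 = -2 is a root, |z_0| = 2.
Divide out the factor (1 + 0.5 z) = (1 - z/z0) (since 1/z0 = -0.5):
  P(z) = (1 + 0.5 z)(1 + (1.11) z + (0.81) z^2)
  [check: z-coef 1.11 - (-0.5) = 1.61; z^2-coef 0.81 - (-0.5)(1.11) = 1.365; z^3-coef -(-0.5)(0.81) = 0.405.]
Remaining roots from the quadratic factor 1 + (1.11) z + (0.81) z^2:
  Set 1 + (1.11) z + (0.81) z^2 = 0, i.e. a z^2 + b z + c = 0 with a = 0.81, b = 1.11, c = 1.
  Discriminant D = b^2 - 4ac = (1.11)^2 - 4*(0.81)*1 = 1.2321 - (3.24) = -2.0079.
  D < 0, so the roots are the complex-conjugate pair z = (-b +/- i sqrt(-D)) / (2a) = -0.6852 +/- 0.8747i.
  For a conjugate pair |z|^2 = z * conj(z) = (product of roots) = c/a = 1/(0.81) = 1.234568, so |z| = sqrt(1.234568) = 1.1111 for both roots.
Moduli of all roots: 2.0000, 1.1111, 1.1111.
All moduli strictly greater than 1? Yes.
Verdict: Stationary.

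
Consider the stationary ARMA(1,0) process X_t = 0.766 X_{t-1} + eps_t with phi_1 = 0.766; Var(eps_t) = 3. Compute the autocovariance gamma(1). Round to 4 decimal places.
\gamma(1) = 5.5609

Multiply the model equation by X_{t-k} and take expectations. With theta_0 = psi_0 = 1 and psi_j the MA(infinity) weights, this gives
  gamma(k) - sum_i phi_i gamma(k-i) = c_k,
  c_k = sigma^2 * sum_{j=k..q} theta_j psi_{j-k}   (c_k = 0 for k > q),
using gamma(-m) = gamma(m).
Pure AR (q = 0): c_0 = sigma^2 = 3, c_k = 0 for k >= 1.
Equations for k = 0 and k = 1 (AR order 1):
  gamma(0) = phi_1 gamma(1) + c_0
  gamma(1) = phi_1 gamma(0) + c_1
Substituting the second into the first: gamma(0) (1 - phi_1^2) = c_0 + phi_1 c_1, so
  gamma(0) = c_0 / (1 - phi_1^2) = 3 / (1 - (0.766)^2) = 3 / 0.413244 = 7.259634.
  gamma(1) = phi_1 gamma(0) = (0.766)(7.259634) = 5.560879.
Therefore gamma(1) = 5.5609 (to 4 decimal places).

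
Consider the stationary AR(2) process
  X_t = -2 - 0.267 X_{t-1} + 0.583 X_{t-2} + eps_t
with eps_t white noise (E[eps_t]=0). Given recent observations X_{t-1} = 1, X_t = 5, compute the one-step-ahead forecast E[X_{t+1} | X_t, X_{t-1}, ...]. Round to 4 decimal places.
E[X_{t+1} \mid \mathcal F_t] = -2.7520

For an AR(p) model X_t = c + sum_i phi_i X_{t-i} + eps_t, the
one-step-ahead conditional mean is
  E[X_{t+1} | X_t, ...] = c + sum_i phi_i X_{t+1-i}.
Substitute known values:
  E[X_{t+1} | ...] = -2 + (-0.267) * (5) + (0.583) * (1)
                   = -2.7520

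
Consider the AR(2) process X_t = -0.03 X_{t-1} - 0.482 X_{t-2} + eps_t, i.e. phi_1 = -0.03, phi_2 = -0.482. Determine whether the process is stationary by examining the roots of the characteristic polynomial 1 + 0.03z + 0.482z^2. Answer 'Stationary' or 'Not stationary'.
\text{Stationary}

The AR(p) characteristic polynomial is P(z) = 1 + 0.03z + 0.482z^2.
Stationarity requires all roots to lie outside the unit circle, i.e. |z| > 1 for every root.
Set 1 + (0.03) z + (0.482) z^2 = 0, i.e. a z^2 + b z + c = 0 with a = 0.482, b = 0.03, c = 1.
Discriminant D = b^2 - 4ac = (0.03)^2 - 4*(0.482)*1 = 0.0009 - (1.928) = -1.9271.
D < 0, so the roots are the complex-conjugate pair z = (-b +/- i sqrt(-D)) / (2a) = -0.0311 +/- 1.44i.
For a conjugate pair |z|^2 = z * conj(z) = (product of roots) = c/a = 1/(0.482) = 2.074689, so |z| = sqrt(2.074689) = 1.4404 for both roots.
Moduli of all roots: 1.4404, 1.4404.
All moduli strictly greater than 1? Yes.
Verdict: Stationary.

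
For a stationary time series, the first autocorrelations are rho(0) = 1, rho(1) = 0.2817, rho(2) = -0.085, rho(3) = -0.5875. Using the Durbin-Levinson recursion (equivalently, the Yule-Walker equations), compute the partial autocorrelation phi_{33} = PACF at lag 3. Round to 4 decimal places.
\phi_{33} = -0.5711

The PACF at lag k is phi_{kk}, the last component of the solution
to the Yule-Walker system G_k phi = r_k where
  (G_k)_{ij} = rho(|i - j|), (r_k)_i = rho(i), i,j = 1..k.
Equivalently, Durbin-Levinson gives phi_{kk} iteratively:
  phi_{11} = rho(1)
  phi_{kk} = [rho(k) - sum_{j=1..k-1} phi_{k-1,j} rho(k-j)]
            / [1 - sum_{j=1..k-1} phi_{k-1,j} rho(j)],
  phi_{k,j} = phi_{k-1,j} - phi_{kk} phi_{k-1,k-j},  j = 1..k-1.
Step k = 1:
  phi_11 = rho(1) = 0.2817.
Step k = 2:
  phi_22 = [rho(2) - phi_11 rho(1)] / [1 - phi_11 rho(1)] = [-0.085 - (0.2817)(0.2817)] / [1 - (0.2817)(0.2817)]
         = -0.16435489 / 0.92064511 = -0.178521.
  Update: phi_21 = phi_11 - phi_22 phi_11 = 0.2817 - (-0.178521)(0.2817) = 0.331989.
Step k = 3:
  phi_33 = [rho(3) - phi_21 rho(2) - phi_22 rho(1)] / [1 - phi_21 rho(1) - phi_22 rho(2)]
    numerator   = -0.5875 - (0.331989)(-0.085) - (-0.178521)(0.2817) = -0.5089914
    denominator = 1 - (0.331989)(0.2817) - (-0.178521)(-0.085) = 0.89130424
  phi_33 = -0.5089914 / 0.89130424 = -0.5711.
Therefore phi_{33} = -0.5711.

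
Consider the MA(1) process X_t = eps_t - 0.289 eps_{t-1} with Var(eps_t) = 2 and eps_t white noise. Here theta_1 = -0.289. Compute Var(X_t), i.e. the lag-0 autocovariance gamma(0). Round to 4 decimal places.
\gamma(0) = 2.1670

For an MA(q) process X_t = eps_t + sum_i theta_i eps_{t-i} with
Var(eps_t) = sigma^2, the variance is
  gamma(0) = sigma^2 * (1 + sum_i theta_i^2).
  sum_i theta_i^2 = (-0.289)^2 = 0.083521.
  gamma(0) = 2 * (1 + 0.083521) = 2 * 1.083521 = 2.167042, which rounds to 2.1670.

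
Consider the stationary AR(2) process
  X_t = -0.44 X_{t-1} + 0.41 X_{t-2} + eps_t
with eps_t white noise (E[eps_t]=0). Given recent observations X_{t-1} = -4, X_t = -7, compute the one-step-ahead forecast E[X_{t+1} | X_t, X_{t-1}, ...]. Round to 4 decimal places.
E[X_{t+1} \mid \mathcal F_t] = 1.4400

For an AR(p) model X_t = c + sum_i phi_i X_{t-i} + eps_t, the
one-step-ahead conditional mean is
  E[X_{t+1} | X_t, ...] = c + sum_i phi_i X_{t+1-i}.
Substitute known values:
  E[X_{t+1} | ...] = (-0.44) * (-7) + (0.41) * (-4)
                   = 1.4400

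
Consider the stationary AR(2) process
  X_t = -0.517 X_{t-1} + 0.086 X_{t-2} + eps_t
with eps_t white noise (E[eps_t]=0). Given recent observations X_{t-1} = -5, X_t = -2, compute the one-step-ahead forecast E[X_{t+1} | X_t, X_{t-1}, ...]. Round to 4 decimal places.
E[X_{t+1} \mid \mathcal F_t] = 0.6040

For an AR(p) model X_t = c + sum_i phi_i X_{t-i} + eps_t, the
one-step-ahead conditional mean is
  E[X_{t+1} | X_t, ...] = c + sum_i phi_i X_{t+1-i}.
Substitute known values:
  E[X_{t+1} | ...] = (-0.517) * (-2) + (0.086) * (-5)
                   = 0.6040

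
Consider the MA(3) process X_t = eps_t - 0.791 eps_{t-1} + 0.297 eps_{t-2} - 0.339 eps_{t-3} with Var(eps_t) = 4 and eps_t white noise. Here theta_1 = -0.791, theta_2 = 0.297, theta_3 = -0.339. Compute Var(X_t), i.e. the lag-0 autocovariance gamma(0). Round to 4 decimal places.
\gamma(0) = 7.3152

For an MA(q) process X_t = eps_t + sum_i theta_i eps_{t-i} with
Var(eps_t) = sigma^2, the variance is
  gamma(0) = sigma^2 * (1 + sum_i theta_i^2).
  sum_i theta_i^2 = (-0.791)^2 + (0.297)^2 + (-0.339)^2 = 0.625681 + 0.088209 + 0.114921 = 0.828811.
  gamma(0) = 4 * (1 + 0.828811) = 4 * 1.828811 = 7.315244, which rounds to 7.3152.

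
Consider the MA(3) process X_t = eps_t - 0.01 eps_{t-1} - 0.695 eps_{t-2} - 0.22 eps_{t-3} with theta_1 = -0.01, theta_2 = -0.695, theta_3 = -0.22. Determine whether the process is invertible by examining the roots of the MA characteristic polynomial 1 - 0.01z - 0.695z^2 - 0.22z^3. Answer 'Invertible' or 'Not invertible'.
\text{Invertible}

The MA(q) characteristic polynomial is P(z) = 1 - 0.01z - 0.695z^2 - 0.22z^3.
Invertibility requires all roots to lie outside the unit circle, i.e. |z| > 1 for every root.
Degree 3: look for a simple real root z0 first, then factor out (1 - z/z0) and solve the remaining quadratic.
Testing z0 = -2: P(-2) = 1 + (-0.01)(-2) + (-0.695)(-2)^2 + (-0.22)(-2)^3
  = 1 + (0.02) + (-2.78) + (1.76) = 0.  So z_0 = -2 is a root, |z_0| = 2.
Divide out the factor (1 + 0.5 z) = (1 - z/z0) (since 1/z0 = -0.5):
  P(z) = (1 + 0.5 z)(1 + (-0.51) z + (-0.44) z^2)
  [check: z-coef -0.51 - (-0.5) = -0.01; z^2-coef -0.44 - (-0.5)(-0.51) = -0.695; z^3-coef -(-0.5)(-0.44) = -0.22.]
Remaining roots from the quadratic factor 1 + (-0.51) z + (-0.44) z^2:
  Set 1 + (-0.51) z + (-0.44) z^2 = 0, i.e. a z^2 + b z + c = 0 with a = -0.44, b = -0.51, c = 1.
  Discriminant D = b^2 - 4ac = (-0.51)^2 - 4*(-0.44)*1 = 0.2601 - (-1.76) = 2.0201.
  D >= 0, so the roots are real: z = (-b +/- sqrt(D)) / (2a) = (0.51 +/- 1.421302) / (-0.88).
    z_1 = (0.51 + 1.421302) / (-0.88) = -2.1947,   |z_1| = 2.1947.
    z_2 = (0.51 - 1.421302) / (-0.88) = 1.0356,   |z_2| = 1.0356.
Moduli of all roots: 2.0000, 2.1947, 1.0356.
All moduli strictly greater than 1? Yes.
Verdict: Invertible.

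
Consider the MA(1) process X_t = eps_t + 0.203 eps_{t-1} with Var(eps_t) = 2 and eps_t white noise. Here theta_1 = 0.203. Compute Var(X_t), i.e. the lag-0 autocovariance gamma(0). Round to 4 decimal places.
\gamma(0) = 2.0824

For an MA(q) process X_t = eps_t + sum_i theta_i eps_{t-i} with
Var(eps_t) = sigma^2, the variance is
  gamma(0) = sigma^2 * (1 + sum_i theta_i^2).
  sum_i theta_i^2 = (0.203)^2 = 0.041209.
  gamma(0) = 2 * (1 + 0.041209) = 2 * 1.041209 = 2.082418, which rounds to 2.0824.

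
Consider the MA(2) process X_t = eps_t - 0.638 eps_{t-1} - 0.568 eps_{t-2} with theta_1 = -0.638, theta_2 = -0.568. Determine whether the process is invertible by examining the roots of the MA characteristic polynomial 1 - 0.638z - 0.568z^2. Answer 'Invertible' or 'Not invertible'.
\text{Not invertible}

The MA(q) characteristic polynomial is P(z) = 1 - 0.638z - 0.568z^2.
Invertibility requires all roots to lie outside the unit circle, i.e. |z| > 1 for every root.
Set 1 + (-0.638) z + (-0.568) z^2 = 0, i.e. a z^2 + b z + c = 0 with a = -0.568, b = -0.638, c = 1.
Discriminant D = b^2 - 4ac = (-0.638)^2 - 4*(-0.568)*1 = 0.407044 - (-2.272) = 2.679044.
D >= 0, so the roots are real: z = (-b +/- sqrt(D)) / (2a) = (0.638 +/- 1.636779) / (-1.136).
  z_1 = (0.638 + 1.636779) / (-1.136) = -2.0024,   |z_1| = 2.0024.
  z_2 = (0.638 - 1.636779) / (-1.136) = 0.8792,   |z_2| = 0.8792.
Moduli of all roots: 2.0024, 0.8792.
All moduli strictly greater than 1? No.
Verdict: Not invertible.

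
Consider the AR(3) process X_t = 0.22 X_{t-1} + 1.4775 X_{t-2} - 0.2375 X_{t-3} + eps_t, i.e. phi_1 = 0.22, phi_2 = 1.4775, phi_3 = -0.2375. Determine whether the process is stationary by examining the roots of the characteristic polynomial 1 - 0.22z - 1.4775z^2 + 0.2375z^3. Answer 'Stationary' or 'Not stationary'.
\text{Not stationary}

The AR(p) characteristic polynomial is P(z) = 1 - 0.22z - 1.4775z^2 + 0.2375z^3.
Stationarity requires all roots to lie outside the unit circle, i.e. |z| > 1 for every root.
Degree 3: look for a simple real root z0 first, then factor out (1 - z/z0) and solve the remaining quadratic.
Testing z0 = 0.8: P(0.8) = 1 + (-0.22)(0.8) + (-1.4775)(0.8)^2 + (0.2375)(0.8)^3
  = 1 + (-0.176) + (-0.9456) + (0.1216) = 0.  So z_0 = 0.8 is a root, |z_0| = 0.8.
Divide out the factor (1 - 1.25 z) = (1 - z/z0) (since 1/z0 = 1.25):
  P(z) = (1 - 1.25 z)(1 + (1.03) z + (-0.19) z^2)
  [check: z-coef 1.03 - (1.25) = -0.22; z^2-coef -0.19 - (1.25)(1.03) = -1.4775; z^3-coef -(1.25)(-0.19) = 0.2375.]
Remaining roots from the quadratic factor 1 + (1.03) z + (-0.19) z^2:
  Set 1 + (1.03) z + (-0.19) z^2 = 0, i.e. a z^2 + b z + c = 0 with a = -0.19, b = 1.03, c = 1.
  Discriminant D = b^2 - 4ac = (1.03)^2 - 4*(-0.19)*1 = 1.0609 - (-0.76) = 1.8209.
  D >= 0, so the roots are real: z = (-b +/- sqrt(D)) / (2a) = (-1.03 +/- 1.349407) / (-0.38).
    z_1 = (-1.03 + 1.349407) / (-0.38) = -0.8405,   |z_1| = 0.8405.
    z_2 = (-1.03 - 1.349407) / (-0.38) = 6.2616,   |z_2| = 6.2616.
Moduli of all roots: 0.8000, 0.8405, 6.2616.
All moduli strictly greater than 1? No.
Verdict: Not stationary.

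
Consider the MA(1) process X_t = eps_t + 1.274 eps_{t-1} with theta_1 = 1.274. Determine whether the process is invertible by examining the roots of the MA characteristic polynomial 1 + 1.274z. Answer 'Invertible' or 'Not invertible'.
\text{Not invertible}

The MA(q) characteristic polynomial is P(z) = 1 + 1.274z.
Invertibility requires all roots to lie outside the unit circle, i.e. |z| > 1 for every root.
This is linear in z: 1 + (1.274) z = 0  =>  z = -1/(1.274) = -0.784929,  |z| = 0.784929.
Moduli of all roots: 0.7849.
All moduli strictly greater than 1? No.
Verdict: Not invertible.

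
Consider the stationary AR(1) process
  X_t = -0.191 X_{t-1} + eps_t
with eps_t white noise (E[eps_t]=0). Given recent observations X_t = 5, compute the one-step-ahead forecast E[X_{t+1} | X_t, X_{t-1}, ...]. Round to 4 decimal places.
E[X_{t+1} \mid \mathcal F_t] = -0.9550

For an AR(p) model X_t = c + sum_i phi_i X_{t-i} + eps_t, the
one-step-ahead conditional mean is
  E[X_{t+1} | X_t, ...] = c + sum_i phi_i X_{t+1-i}.
Substitute known values:
  E[X_{t+1} | ...] = (-0.191) * (5)
                   = -0.9550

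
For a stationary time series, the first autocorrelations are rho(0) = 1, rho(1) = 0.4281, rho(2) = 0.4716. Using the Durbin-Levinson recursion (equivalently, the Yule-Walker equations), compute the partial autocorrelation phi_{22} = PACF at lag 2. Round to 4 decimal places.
\phi_{22} = 0.3530

The PACF at lag k is phi_{kk}, the last component of the solution
to the Yule-Walker system G_k phi = r_k where
  (G_k)_{ij} = rho(|i - j|), (r_k)_i = rho(i), i,j = 1..k.
Equivalently, Durbin-Levinson gives phi_{kk} iteratively:
  phi_{11} = rho(1)
  phi_{kk} = [rho(k) - sum_{j=1..k-1} phi_{k-1,j} rho(k-j)]
            / [1 - sum_{j=1..k-1} phi_{k-1,j} rho(j)],
  phi_{k,j} = phi_{k-1,j} - phi_{kk} phi_{k-1,k-j},  j = 1..k-1.
Step k = 1:
  phi_11 = rho(1) = 0.4281.
Step k = 2:
  phi_22 = [rho(2) - phi_11 rho(1)] / [1 - phi_11 rho(1)] = [0.4716 - (0.4281)(0.4281)] / [1 - (0.4281)(0.4281)]
         = 0.28833039 / 0.81673039 = 0.353.
Therefore phi_{22} = 0.3530.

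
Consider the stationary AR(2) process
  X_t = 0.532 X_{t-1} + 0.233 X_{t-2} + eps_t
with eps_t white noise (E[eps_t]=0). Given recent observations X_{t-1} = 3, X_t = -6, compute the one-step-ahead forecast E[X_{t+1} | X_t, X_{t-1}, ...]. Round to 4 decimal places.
E[X_{t+1} \mid \mathcal F_t] = -2.4930

For an AR(p) model X_t = c + sum_i phi_i X_{t-i} + eps_t, the
one-step-ahead conditional mean is
  E[X_{t+1} | X_t, ...] = c + sum_i phi_i X_{t+1-i}.
Substitute known values:
  E[X_{t+1} | ...] = (0.532) * (-6) + (0.233) * (3)
                   = -2.4930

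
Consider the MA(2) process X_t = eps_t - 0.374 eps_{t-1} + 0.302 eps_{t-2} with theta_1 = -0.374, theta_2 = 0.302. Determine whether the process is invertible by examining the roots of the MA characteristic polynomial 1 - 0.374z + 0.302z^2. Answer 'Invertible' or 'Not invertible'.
\text{Invertible}

The MA(q) characteristic polynomial is P(z) = 1 - 0.374z + 0.302z^2.
Invertibility requires all roots to lie outside the unit circle, i.e. |z| > 1 for every root.
Set 1 + (-0.374) z + (0.302) z^2 = 0, i.e. a z^2 + b z + c = 0 with a = 0.302, b = -0.374, c = 1.
Discriminant D = b^2 - 4ac = (-0.374)^2 - 4*(0.302)*1 = 0.139876 - (1.208) = -1.068124.
D < 0, so the roots are the complex-conjugate pair z = (-b +/- i sqrt(-D)) / (2a) = 0.6192 +/- 1.7111i.
For a conjugate pair |z|^2 = z * conj(z) = (product of roots) = c/a = 1/(0.302) = 3.311258, so |z| = sqrt(3.311258) = 1.8197 for both roots.
Moduli of all roots: 1.8197, 1.8197.
All moduli strictly greater than 1? Yes.
Verdict: Invertible.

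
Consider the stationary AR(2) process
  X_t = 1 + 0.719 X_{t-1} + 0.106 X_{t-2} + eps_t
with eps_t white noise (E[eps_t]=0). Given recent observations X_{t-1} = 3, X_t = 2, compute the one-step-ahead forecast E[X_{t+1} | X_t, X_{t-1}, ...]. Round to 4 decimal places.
E[X_{t+1} \mid \mathcal F_t] = 2.7560

For an AR(p) model X_t = c + sum_i phi_i X_{t-i} + eps_t, the
one-step-ahead conditional mean is
  E[X_{t+1} | X_t, ...] = c + sum_i phi_i X_{t+1-i}.
Substitute known values:
  E[X_{t+1} | ...] = 1 + (0.719) * (2) + (0.106) * (3)
                   = 2.7560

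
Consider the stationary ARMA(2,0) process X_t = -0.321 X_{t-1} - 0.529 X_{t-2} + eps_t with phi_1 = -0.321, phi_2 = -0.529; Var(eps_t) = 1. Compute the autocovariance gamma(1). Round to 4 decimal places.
\gamma(1) = -0.3050

Multiply the model equation by X_{t-k} and take expectations. With theta_0 = psi_0 = 1 and psi_j the MA(infinity) weights, this gives
  gamma(k) - sum_i phi_i gamma(k-i) = c_k,
  c_k = sigma^2 * sum_{j=k..q} theta_j psi_{j-k}   (c_k = 0 for k > q),
using gamma(-m) = gamma(m).
Pure AR (q = 0): c_0 = sigma^2 = 1, c_k = 0 for k >= 1.
Equations for k = 0, 1, 2 (AR order 2, c_2 = 0):
  (E0) gamma(0) = phi_1 gamma(1) + phi_2 gamma(2) + c_0
  (E1) gamma(1) = phi_1 gamma(0) + phi_2 gamma(1) + c_1
  (E2) gamma(2) = phi_1 gamma(1) + phi_2 gamma(0)
From (E1): gamma(1) = A gamma(0) + B with
  A = phi_1 / (1 - phi_2) = -0.321 / 1.529 = -0.209941,   B = c_1 / (1 - phi_2) = 0 / 1.529 = 0.
Insert (E2) into (E0): gamma(0) (1 - phi_2^2) = phi_1 (1 + phi_2) gamma(1) + c_0.
  phi_1 (1 + phi_2) = (-0.321)(0.471) = -0.151191,   1 - phi_2^2 = 0.720159.
Replace gamma(1) by A gamma(0) + B and collect gamma(0):
  gamma(0) [0.720159 - (-0.151191)(-0.209941)] = c_0 = 1
  gamma(0) * 0.688418 = 1
  gamma(0) = 1 / 0.688418 = 1.452606.
  gamma(1) = A gamma(0) = (-0.209941)(1.452606) = -0.304962.
Therefore gamma(1) = -0.3050 (to 4 decimal places).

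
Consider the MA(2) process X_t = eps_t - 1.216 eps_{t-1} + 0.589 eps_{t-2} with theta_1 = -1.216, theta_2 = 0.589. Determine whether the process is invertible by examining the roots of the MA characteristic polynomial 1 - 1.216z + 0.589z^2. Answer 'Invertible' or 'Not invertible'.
\text{Invertible}

The MA(q) characteristic polynomial is P(z) = 1 - 1.216z + 0.589z^2.
Invertibility requires all roots to lie outside the unit circle, i.e. |z| > 1 for every root.
Set 1 + (-1.216) z + (0.589) z^2 = 0, i.e. a z^2 + b z + c = 0 with a = 0.589, b = -1.216, c = 1.
Discriminant D = b^2 - 4ac = (-1.216)^2 - 4*(0.589)*1 = 1.478656 - (2.356) = -0.877344.
D < 0, so the roots are the complex-conjugate pair z = (-b +/- i sqrt(-D)) / (2a) = 1.0323 +/- 0.7951i.
For a conjugate pair |z|^2 = z * conj(z) = (product of roots) = c/a = 1/(0.589) = 1.697793, so |z| = sqrt(1.697793) = 1.303 for both roots.
Moduli of all roots: 1.3030, 1.3030.
All moduli strictly greater than 1? Yes.
Verdict: Invertible.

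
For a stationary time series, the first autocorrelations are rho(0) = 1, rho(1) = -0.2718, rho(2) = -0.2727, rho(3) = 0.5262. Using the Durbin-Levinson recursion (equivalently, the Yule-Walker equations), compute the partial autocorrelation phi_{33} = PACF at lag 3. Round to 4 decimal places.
\phi_{33} = 0.4051

The PACF at lag k is phi_{kk}, the last component of the solution
to the Yule-Walker system G_k phi = r_k where
  (G_k)_{ij} = rho(|i - j|), (r_k)_i = rho(i), i,j = 1..k.
Equivalently, Durbin-Levinson gives phi_{kk} iteratively:
  phi_{11} = rho(1)
  phi_{kk} = [rho(k) - sum_{j=1..k-1} phi_{k-1,j} rho(k-j)]
            / [1 - sum_{j=1..k-1} phi_{k-1,j} rho(j)],
  phi_{k,j} = phi_{k-1,j} - phi_{kk} phi_{k-1,k-j},  j = 1..k-1.
Step k = 1:
  phi_11 = rho(1) = -0.2718.
Step k = 2:
  phi_22 = [rho(2) - phi_11 rho(1)] / [1 - phi_11 rho(1)] = [-0.2727 - (-0.2718)(-0.2718)] / [1 - (-0.2718)(-0.2718)]
         = -0.34657524 / 0.92612476 = -0.374221.
  Update: phi_21 = phi_11 - phi_22 phi_11 = -0.2718 - (-0.374221)(-0.2718) = -0.373513.
Step k = 3:
  phi_33 = [rho(3) - phi_21 rho(2) - phi_22 rho(1)] / [1 - phi_21 rho(1) - phi_22 rho(2)]
    numerator   = 0.5262 - (-0.373513)(-0.2727) - (-0.374221)(-0.2718) = 0.3226297
    denominator = 1 - (-0.373513)(-0.2718) - (-0.374221)(-0.2727) = 0.79642906
  phi_33 = 0.3226297 / 0.79642906 = 0.4051.
Therefore phi_{33} = 0.4051.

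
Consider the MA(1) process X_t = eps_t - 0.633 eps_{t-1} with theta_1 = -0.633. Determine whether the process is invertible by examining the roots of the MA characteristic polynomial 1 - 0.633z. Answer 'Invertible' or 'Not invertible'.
\text{Invertible}

The MA(q) characteristic polynomial is P(z) = 1 - 0.633z.
Invertibility requires all roots to lie outside the unit circle, i.e. |z| > 1 for every root.
This is linear in z: 1 + (-0.633) z = 0  =>  z = -1/(-0.633) = 1.579779,  |z| = 1.579779.
Moduli of all roots: 1.5798.
All moduli strictly greater than 1? Yes.
Verdict: Invertible.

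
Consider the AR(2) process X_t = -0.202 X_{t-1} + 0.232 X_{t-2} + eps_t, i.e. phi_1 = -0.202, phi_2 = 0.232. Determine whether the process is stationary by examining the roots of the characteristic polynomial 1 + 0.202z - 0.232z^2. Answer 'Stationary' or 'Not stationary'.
\text{Stationary}

The AR(p) characteristic polynomial is P(z) = 1 + 0.202z - 0.232z^2.
Stationarity requires all roots to lie outside the unit circle, i.e. |z| > 1 for every root.
Set 1 + (0.202) z + (-0.232) z^2 = 0, i.e. a z^2 + b z + c = 0 with a = -0.232, b = 0.202, c = 1.
Discriminant D = b^2 - 4ac = (0.202)^2 - 4*(-0.232)*1 = 0.040804 - (-0.928) = 0.968804.
D >= 0, so the roots are real: z = (-b +/- sqrt(D)) / (2a) = (-0.202 +/- 0.984278) / (-0.464).
  z_1 = (-0.202 + 0.984278) / (-0.464) = -1.6859,   |z_1| = 1.6859.
  z_2 = (-0.202 - 0.984278) / (-0.464) = 2.5566,   |z_2| = 2.5566.
Moduli of all roots: 1.6859, 2.5566.
All moduli strictly greater than 1? Yes.
Verdict: Stationary.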